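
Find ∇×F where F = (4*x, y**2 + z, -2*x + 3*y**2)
(6*y - 1, 2, 0)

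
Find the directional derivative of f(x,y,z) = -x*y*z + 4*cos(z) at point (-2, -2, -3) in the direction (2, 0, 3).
12*sqrt(13)*(-2 + sin(3))/13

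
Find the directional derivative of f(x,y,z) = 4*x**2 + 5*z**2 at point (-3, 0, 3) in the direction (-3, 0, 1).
51*sqrt(10)/5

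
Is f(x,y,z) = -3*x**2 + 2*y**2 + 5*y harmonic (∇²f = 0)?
No, ∇²f = -2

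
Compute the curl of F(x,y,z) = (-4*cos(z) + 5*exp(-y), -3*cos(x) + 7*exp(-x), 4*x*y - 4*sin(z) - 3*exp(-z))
(4*x, -4*y + 4*sin(z), 3*sin(x) + 5*exp(-y) - 7*exp(-x))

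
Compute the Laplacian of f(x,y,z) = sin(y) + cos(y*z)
-y**2*cos(y*z) - z**2*cos(y*z) - sin(y)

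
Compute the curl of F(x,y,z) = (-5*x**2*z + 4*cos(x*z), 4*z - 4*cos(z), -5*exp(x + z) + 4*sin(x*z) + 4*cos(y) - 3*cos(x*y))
(3*x*sin(x*y) - 4*sin(y) - 4*sin(z) - 4, -5*x**2 - 4*x*sin(x*z) - 3*y*sin(x*y) - 4*z*cos(x*z) + 5*exp(x + z), 0)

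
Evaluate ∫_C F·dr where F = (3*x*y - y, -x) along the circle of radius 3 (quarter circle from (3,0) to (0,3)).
-27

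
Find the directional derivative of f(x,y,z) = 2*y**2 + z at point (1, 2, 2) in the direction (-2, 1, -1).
7*sqrt(6)/6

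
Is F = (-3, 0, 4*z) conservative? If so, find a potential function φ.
Yes, F is conservative. φ = -3*x + 2*z**2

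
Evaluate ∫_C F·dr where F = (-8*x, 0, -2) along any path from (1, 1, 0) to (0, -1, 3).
-2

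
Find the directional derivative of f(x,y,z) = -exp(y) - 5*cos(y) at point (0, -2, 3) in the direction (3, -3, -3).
sqrt(3)*(1 + 5*exp(2)*sin(2))*exp(-2)/3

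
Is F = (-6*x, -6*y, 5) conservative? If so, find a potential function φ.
Yes, F is conservative. φ = -3*x**2 - 3*y**2 + 5*z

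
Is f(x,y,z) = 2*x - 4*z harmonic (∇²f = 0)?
Yes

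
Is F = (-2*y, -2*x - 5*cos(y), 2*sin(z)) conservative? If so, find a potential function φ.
Yes, F is conservative. φ = -2*x*y - 5*sin(y) - 2*cos(z)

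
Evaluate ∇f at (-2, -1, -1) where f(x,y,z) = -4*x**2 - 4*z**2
(16, 0, 8)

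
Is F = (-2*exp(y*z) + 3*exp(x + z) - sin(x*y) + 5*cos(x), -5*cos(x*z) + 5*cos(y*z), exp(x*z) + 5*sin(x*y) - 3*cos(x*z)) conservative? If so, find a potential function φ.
No, ∇×F = (-5*x*sin(x*z) + 5*x*cos(x*y) + 5*y*sin(y*z), -2*y*exp(y*z) - 5*y*cos(x*y) - z*exp(x*z) - 3*z*sin(x*z) + 3*exp(x + z), x*cos(x*y) + 2*z*exp(y*z) + 5*z*sin(x*z)) ≠ 0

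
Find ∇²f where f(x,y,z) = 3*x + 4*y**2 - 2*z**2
4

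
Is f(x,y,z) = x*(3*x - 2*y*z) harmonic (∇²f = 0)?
No, ∇²f = 6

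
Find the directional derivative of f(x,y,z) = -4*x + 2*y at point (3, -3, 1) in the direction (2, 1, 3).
-3*sqrt(14)/7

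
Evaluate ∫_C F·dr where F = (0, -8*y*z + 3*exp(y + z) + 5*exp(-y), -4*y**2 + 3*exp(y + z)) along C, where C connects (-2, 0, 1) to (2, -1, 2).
-5*E - 3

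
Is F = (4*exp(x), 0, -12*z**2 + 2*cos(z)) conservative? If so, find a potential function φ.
Yes, F is conservative. φ = -4*z**3 + 4*exp(x) + 2*sin(z)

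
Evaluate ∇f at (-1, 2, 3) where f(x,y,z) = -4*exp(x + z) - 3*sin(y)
(-4*exp(2), -3*cos(2), -4*exp(2))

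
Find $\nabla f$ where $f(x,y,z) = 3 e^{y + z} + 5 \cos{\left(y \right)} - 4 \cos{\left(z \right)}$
(0, 3*exp(y + z) - 5*sin(y), 3*exp(y + z) + 4*sin(z))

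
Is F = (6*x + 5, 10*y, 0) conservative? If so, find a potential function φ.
Yes, F is conservative. φ = 3*x**2 + 5*x + 5*y**2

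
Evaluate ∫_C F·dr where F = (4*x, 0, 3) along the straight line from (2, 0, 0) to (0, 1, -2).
-14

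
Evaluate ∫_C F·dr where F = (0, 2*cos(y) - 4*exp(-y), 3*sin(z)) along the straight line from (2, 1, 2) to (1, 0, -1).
-2*sin(1) - 3*cos(1) - 4*exp(-1) + 3*cos(2) + 4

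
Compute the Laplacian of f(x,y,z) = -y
0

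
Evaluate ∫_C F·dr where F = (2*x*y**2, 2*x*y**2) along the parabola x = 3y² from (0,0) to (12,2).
2112/5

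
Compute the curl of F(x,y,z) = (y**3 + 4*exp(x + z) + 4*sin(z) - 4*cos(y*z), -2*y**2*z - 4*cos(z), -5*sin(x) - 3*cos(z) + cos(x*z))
(2*y**2 - 4*sin(z), 4*y*sin(y*z) + z*sin(x*z) + 4*exp(x + z) + 5*cos(x) + 4*cos(z), -3*y**2 - 4*z*sin(y*z))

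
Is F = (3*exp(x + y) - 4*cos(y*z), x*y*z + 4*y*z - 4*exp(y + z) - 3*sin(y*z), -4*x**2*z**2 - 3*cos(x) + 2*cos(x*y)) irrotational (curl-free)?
No, ∇×F = (-x*y - 2*x*sin(x*y) + 3*y*cos(y*z) - 4*y + 4*exp(y + z), 8*x*z**2 + 2*y*sin(x*y) + 4*y*sin(y*z) - 3*sin(x), y*z - 4*z*sin(y*z) - 3*exp(x + y))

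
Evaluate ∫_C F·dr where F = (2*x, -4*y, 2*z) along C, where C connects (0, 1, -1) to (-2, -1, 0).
3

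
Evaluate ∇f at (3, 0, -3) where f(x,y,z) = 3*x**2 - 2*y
(18, -2, 0)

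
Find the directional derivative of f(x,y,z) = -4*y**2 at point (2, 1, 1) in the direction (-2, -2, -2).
8*sqrt(3)/3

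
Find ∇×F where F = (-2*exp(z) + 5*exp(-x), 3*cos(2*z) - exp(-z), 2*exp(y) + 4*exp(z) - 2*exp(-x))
(2*exp(y) + 6*sin(2*z) - exp(-z), -2*exp(z) - 2*exp(-x), 0)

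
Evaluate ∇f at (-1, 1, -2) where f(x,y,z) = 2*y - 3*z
(0, 2, -3)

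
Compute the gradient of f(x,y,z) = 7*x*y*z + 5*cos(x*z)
(z*(7*y - 5*sin(x*z)), 7*x*z, x*(7*y - 5*sin(x*z)))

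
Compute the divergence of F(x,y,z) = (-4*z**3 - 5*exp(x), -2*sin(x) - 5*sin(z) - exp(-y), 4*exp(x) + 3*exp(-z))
-5*exp(x) - 3*exp(-z) + exp(-y)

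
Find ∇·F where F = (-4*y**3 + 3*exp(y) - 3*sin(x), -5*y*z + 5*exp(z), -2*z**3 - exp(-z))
-6*z**2 - 5*z - 3*cos(x) + exp(-z)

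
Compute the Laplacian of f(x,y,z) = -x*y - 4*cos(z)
4*cos(z)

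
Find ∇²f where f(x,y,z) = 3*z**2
6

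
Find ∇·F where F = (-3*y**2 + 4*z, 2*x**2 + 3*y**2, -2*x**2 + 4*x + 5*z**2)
6*y + 10*z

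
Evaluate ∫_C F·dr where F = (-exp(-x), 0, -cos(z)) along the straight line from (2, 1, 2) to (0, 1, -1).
-exp(-2) + sin(1) + sin(2) + 1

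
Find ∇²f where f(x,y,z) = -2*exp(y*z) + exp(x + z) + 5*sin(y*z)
-2*y**2*exp(y*z) - 5*y**2*sin(y*z) - z**2*(2*exp(y*z) + 5*sin(y*z)) + 2*exp(x + z)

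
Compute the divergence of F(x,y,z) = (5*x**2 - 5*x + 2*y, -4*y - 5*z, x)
10*x - 9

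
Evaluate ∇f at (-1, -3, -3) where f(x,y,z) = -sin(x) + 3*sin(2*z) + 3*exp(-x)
(-3*E - cos(1), 0, 6*cos(6))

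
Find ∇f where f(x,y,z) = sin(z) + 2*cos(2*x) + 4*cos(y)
(-4*sin(2*x), -4*sin(y), cos(z))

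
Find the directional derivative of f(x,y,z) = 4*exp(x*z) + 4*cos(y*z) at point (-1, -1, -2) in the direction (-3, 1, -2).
16*sqrt(14)*exp(2)/7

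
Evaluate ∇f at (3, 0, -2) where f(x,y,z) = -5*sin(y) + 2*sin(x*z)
(-4*cos(6), -5, 6*cos(6))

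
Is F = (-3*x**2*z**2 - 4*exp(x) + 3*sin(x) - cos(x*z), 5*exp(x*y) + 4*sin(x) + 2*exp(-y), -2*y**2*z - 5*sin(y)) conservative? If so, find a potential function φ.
No, ∇×F = (-4*y*z - 5*cos(y), x*(-6*x*z + sin(x*z)), 5*y*exp(x*y) + 4*cos(x)) ≠ 0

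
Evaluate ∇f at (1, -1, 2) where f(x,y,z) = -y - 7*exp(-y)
(0, -1 + 7*E, 0)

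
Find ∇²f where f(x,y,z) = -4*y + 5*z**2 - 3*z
10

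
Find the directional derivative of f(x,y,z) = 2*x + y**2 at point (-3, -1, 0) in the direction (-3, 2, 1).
-5*sqrt(14)/7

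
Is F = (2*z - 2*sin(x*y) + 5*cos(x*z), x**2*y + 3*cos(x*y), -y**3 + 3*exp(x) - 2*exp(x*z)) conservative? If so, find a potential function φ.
No, ∇×F = (-3*y**2, -5*x*sin(x*z) + 2*z*exp(x*z) - 3*exp(x) + 2, 2*x*y + 2*x*cos(x*y) - 3*y*sin(x*y)) ≠ 0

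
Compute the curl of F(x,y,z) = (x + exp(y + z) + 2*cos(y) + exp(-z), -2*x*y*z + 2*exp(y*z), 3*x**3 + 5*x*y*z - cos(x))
(2*x*y + 5*x*z - 2*y*exp(y*z), -9*x**2 - 5*y*z + exp(y + z) - sin(x) - exp(-z), -2*y*z - exp(y + z) + 2*sin(y))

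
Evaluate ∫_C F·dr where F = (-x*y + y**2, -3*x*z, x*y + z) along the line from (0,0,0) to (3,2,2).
-8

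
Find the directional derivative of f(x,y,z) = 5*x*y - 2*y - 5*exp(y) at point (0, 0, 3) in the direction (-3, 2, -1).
-sqrt(14)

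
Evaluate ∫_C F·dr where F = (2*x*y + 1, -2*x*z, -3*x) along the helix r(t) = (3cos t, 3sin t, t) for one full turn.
-18*pi**2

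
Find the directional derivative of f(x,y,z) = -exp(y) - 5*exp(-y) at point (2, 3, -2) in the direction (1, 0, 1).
0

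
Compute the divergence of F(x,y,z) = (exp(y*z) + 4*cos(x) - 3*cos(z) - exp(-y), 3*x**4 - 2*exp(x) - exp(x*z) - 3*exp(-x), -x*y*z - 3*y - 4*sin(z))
-x*y - 4*sin(x) - 4*cos(z)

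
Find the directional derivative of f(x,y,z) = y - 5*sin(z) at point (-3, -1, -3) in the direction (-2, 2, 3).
sqrt(17)*(2 - 15*cos(3))/17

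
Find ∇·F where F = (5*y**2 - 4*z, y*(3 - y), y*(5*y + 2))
3 - 2*y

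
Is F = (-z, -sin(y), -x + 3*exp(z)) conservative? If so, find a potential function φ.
Yes, F is conservative. φ = -x*z + 3*exp(z) + cos(y)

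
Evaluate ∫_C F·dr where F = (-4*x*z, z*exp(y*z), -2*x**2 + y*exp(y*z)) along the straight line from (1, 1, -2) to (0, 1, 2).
-4 + 2*sinh(2)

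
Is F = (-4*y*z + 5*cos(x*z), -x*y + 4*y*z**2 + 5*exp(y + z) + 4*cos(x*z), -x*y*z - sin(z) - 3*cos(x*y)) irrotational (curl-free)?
No, ∇×F = (-x*z + 3*x*sin(x*y) + 4*x*sin(x*z) - 8*y*z - 5*exp(y + z), -5*x*sin(x*z) + y*z - 3*y*sin(x*y) - 4*y, -y - 4*z*sin(x*z) + 4*z)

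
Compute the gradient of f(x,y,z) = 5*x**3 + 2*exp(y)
(15*x**2, 2*exp(y), 0)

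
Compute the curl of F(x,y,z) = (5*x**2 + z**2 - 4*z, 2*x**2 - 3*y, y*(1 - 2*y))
(1 - 4*y, 2*z - 4, 4*x)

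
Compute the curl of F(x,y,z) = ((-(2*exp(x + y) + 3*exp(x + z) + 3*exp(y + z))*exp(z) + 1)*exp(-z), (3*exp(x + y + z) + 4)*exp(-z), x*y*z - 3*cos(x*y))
(x*z + 3*x*sin(x*y) + 4*exp(-z), (-y*(z + 3*sin(x*y))*exp(z) + 3*(-exp(x + z) - exp(y + z))*exp(z) - 1)*exp(-z), (5*exp(x) + 3*exp(z))*exp(y))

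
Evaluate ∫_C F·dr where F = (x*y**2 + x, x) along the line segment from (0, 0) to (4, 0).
8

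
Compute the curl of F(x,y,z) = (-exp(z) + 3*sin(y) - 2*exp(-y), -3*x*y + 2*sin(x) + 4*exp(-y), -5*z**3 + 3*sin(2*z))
(0, -exp(z), -3*y + 2*cos(x) - 3*cos(y) - 2*exp(-y))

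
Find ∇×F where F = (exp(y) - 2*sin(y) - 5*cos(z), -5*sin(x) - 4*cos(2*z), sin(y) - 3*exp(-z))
(-8*sin(2*z) + cos(y), 5*sin(z), -exp(y) - 5*cos(x) + 2*cos(y))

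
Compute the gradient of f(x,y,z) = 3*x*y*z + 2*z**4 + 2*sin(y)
(3*y*z, 3*x*z + 2*cos(y), 3*x*y + 8*z**3)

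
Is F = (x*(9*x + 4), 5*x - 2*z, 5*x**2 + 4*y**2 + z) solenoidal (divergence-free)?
No, ∇·F = 18*x + 5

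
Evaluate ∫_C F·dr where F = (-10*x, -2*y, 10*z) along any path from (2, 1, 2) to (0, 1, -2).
20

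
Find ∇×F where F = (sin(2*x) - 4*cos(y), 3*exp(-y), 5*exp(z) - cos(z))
(0, 0, -4*sin(y))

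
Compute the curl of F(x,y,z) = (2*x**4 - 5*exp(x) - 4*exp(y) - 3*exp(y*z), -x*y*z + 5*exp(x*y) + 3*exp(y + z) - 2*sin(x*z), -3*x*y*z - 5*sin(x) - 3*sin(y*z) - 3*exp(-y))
(x*y - 3*x*z + 2*x*cos(x*z) - 3*z*cos(y*z) - 3*exp(y + z) + 3*exp(-y), 3*y*z - 3*y*exp(y*z) + 5*cos(x), -y*z + 5*y*exp(x*y) + 3*z*exp(y*z) - 2*z*cos(x*z) + 4*exp(y))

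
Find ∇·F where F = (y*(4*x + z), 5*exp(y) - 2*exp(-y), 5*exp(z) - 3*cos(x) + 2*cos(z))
4*y + 5*exp(y) + 5*exp(z) - 2*sin(z) + 2*exp(-y)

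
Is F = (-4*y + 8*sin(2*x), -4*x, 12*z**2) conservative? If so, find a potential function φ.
Yes, F is conservative. φ = -4*x*y + 4*z**3 - 4*cos(2*x)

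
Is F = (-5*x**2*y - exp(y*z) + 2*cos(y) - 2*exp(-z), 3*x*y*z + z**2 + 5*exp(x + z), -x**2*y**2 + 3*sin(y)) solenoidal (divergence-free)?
No, ∇·F = x*(-10*y + 3*z)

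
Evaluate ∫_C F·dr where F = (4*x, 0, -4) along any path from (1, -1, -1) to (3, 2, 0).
12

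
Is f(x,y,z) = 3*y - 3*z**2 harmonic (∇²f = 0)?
No, ∇²f = -6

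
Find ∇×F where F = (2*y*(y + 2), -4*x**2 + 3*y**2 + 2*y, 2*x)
(0, -2, -8*x - 4*y - 4)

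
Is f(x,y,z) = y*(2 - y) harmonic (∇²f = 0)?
No, ∇²f = -2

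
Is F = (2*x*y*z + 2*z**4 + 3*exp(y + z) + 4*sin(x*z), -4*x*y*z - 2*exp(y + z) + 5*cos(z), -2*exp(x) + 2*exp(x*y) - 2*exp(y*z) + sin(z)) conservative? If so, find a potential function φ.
No, ∇×F = (4*x*y + 2*x*exp(x*y) - 2*z*exp(y*z) + 2*exp(y + z) + 5*sin(z), 2*x*y + 4*x*cos(x*z) - 2*y*exp(x*y) + 8*z**3 + 2*exp(x) + 3*exp(y + z), -2*x*z - 4*y*z - 3*exp(y + z)) ≠ 0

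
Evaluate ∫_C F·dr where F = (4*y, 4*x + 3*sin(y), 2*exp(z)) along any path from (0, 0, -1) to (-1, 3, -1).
-9 - 3*cos(3)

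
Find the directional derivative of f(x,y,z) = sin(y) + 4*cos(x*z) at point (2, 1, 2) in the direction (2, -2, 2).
-sqrt(3)*(16*sin(4) + cos(1))/3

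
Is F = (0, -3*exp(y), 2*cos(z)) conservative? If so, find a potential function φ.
Yes, F is conservative. φ = -3*exp(y) + 2*sin(z)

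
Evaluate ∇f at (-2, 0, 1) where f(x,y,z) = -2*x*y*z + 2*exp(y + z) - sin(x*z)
(-cos(2), 4 + 2*E, 2*cos(2) + 2*E)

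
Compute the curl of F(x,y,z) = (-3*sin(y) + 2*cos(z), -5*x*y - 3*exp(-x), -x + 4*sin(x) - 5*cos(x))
(0, -5*sin(x) - 2*sin(z) - 4*cos(x) + 1, -5*y + 3*cos(y) + 3*exp(-x))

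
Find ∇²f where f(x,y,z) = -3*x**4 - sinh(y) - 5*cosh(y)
-36*x**2 - sinh(y) - 5*cosh(y)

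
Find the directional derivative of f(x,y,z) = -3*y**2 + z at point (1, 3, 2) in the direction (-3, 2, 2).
-2*sqrt(17)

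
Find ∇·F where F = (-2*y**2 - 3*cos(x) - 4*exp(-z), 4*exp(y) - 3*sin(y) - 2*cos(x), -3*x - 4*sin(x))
4*exp(y) + 3*sin(x) - 3*cos(y)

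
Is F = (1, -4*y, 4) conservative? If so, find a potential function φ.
Yes, F is conservative. φ = x - 2*y**2 + 4*z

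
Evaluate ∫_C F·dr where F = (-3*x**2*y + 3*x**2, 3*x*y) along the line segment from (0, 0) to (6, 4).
-336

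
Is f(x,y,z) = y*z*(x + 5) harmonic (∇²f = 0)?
Yes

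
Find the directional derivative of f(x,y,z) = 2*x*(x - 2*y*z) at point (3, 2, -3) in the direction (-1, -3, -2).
-48*sqrt(14)/7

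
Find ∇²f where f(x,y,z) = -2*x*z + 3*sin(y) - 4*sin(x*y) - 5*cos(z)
4*x**2*sin(x*y) + 4*y**2*sin(x*y) - 3*sin(y) + 5*cos(z)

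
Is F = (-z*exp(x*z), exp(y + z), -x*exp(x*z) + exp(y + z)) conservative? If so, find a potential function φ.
Yes, F is conservative. φ = -exp(x*z) + exp(y + z)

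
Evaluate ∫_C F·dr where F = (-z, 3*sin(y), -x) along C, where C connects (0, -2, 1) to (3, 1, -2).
-3*cos(1) + 3*cos(2) + 6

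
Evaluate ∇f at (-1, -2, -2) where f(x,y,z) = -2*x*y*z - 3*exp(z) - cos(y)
(-8, -4 - sin(2), -4 - 3*exp(-2))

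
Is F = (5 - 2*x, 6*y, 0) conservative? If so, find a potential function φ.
Yes, F is conservative. φ = -x**2 + 5*x + 3*y**2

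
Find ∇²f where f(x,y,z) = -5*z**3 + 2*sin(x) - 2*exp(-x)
-30*z - 2*sin(x) - 2*exp(-x)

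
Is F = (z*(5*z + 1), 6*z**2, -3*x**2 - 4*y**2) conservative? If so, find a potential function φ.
No, ∇×F = (-8*y - 12*z, 6*x + 10*z + 1, 0) ≠ 0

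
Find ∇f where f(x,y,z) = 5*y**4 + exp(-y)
(0, 20*y**3 - exp(-y), 0)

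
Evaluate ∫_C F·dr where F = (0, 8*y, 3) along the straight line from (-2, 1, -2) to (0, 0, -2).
-4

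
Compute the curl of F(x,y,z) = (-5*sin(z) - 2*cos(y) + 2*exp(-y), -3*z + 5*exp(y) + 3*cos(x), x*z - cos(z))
(3, -z - 5*cos(z), -3*sin(x) - 2*sin(y) + 2*exp(-y))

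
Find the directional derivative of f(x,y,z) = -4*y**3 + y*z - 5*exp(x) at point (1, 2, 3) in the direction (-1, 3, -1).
sqrt(11)*(-137 + 5*E)/11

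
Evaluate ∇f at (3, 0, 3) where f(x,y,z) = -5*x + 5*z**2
(-5, 0, 30)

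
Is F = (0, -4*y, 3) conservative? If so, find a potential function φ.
Yes, F is conservative. φ = -2*y**2 + 3*z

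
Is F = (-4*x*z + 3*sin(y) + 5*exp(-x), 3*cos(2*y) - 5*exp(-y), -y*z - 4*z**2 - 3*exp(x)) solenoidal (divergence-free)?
No, ∇·F = -y - 12*z - 6*sin(2*y) + 5*exp(-y) - 5*exp(-x)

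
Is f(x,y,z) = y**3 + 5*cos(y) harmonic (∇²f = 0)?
No, ∇²f = 6*y - 5*cos(y)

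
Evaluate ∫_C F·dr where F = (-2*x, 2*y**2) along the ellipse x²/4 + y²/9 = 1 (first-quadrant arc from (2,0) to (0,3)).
22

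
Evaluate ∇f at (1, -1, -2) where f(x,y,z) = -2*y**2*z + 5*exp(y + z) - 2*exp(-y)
(0, -8 + 5*exp(-3) + 2*E, -2 + 5*exp(-3))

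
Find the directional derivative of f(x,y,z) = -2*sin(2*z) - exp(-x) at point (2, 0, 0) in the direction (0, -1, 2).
-8*sqrt(5)/5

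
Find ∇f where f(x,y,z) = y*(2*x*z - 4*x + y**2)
(2*y*(z - 2), 2*x*z - 4*x + 3*y**2, 2*x*y)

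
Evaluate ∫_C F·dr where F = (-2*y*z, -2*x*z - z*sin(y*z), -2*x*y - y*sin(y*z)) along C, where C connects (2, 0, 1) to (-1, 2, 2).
cos(4) + 7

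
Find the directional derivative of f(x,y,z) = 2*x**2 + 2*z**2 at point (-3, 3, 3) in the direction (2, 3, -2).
-48*sqrt(17)/17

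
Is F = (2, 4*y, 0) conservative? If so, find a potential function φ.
Yes, F is conservative. φ = 2*x + 2*y**2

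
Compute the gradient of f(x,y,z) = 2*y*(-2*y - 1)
(0, -8*y - 2, 0)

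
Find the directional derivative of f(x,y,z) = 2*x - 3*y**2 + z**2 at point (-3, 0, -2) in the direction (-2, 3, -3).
4*sqrt(22)/11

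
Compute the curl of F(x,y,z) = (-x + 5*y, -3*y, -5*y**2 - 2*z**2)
(-10*y, 0, -5)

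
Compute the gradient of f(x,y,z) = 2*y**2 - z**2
(0, 4*y, -2*z)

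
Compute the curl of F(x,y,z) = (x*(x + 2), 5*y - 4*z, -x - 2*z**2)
(4, 1, 0)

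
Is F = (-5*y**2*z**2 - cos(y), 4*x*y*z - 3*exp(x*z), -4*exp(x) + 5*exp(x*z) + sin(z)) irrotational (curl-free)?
No, ∇×F = (x*(-4*y + 3*exp(x*z)), -10*y**2*z - 5*z*exp(x*z) + 4*exp(x), 10*y*z**2 + 4*y*z - 3*z*exp(x*z) - sin(y))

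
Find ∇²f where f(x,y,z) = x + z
0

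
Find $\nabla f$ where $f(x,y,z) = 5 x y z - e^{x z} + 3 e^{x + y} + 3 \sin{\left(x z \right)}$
(5*y*z - z*exp(x*z) + 3*z*cos(x*z) + 3*exp(x + y), 5*x*z + 3*exp(x + y), x*(5*y - exp(x*z) + 3*cos(x*z)))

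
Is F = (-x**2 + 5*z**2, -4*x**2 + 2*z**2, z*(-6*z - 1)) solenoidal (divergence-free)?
No, ∇·F = -2*x - 12*z - 1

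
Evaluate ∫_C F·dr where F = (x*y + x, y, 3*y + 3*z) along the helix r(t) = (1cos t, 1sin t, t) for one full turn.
6*pi**2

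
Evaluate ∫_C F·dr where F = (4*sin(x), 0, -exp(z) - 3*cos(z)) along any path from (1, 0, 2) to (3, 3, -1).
-exp(-1) + 4*cos(1) + 3*sin(1) + 3*sin(2) - 4*cos(3) + exp(2)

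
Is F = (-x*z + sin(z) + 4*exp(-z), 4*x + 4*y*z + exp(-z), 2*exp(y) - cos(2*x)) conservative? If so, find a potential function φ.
No, ∇×F = (-4*y + 2*exp(y) + exp(-z), -x - 2*sin(2*x) + cos(z) - 4*exp(-z), 4) ≠ 0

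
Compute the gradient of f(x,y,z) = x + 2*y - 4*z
(1, 2, -4)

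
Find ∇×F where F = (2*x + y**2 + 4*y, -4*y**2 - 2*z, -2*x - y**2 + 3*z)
(2 - 2*y, 2, -2*y - 4)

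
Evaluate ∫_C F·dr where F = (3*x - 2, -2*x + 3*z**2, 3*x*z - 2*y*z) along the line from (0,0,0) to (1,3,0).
-7/2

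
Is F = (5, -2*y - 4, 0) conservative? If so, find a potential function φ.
Yes, F is conservative. φ = 5*x - y**2 - 4*y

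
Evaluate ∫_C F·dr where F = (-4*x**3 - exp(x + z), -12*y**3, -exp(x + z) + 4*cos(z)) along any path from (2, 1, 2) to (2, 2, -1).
-45 - 4*sin(2) - 4*sin(1) - E + exp(4)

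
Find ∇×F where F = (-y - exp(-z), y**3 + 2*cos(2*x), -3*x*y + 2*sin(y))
(-3*x + 2*cos(y), 3*y + exp(-z), 1 - 4*sin(2*x))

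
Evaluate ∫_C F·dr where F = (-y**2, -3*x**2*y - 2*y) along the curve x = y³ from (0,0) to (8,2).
-596/5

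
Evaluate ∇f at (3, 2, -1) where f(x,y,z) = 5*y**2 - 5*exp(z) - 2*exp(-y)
(0, 2*exp(-2) + 20, -5*exp(-1))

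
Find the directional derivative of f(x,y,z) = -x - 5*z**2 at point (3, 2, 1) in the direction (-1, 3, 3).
-29*sqrt(19)/19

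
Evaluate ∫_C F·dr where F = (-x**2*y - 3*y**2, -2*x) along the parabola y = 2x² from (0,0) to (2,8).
-1664/15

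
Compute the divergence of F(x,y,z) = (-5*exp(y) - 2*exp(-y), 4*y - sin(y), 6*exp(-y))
4 - cos(y)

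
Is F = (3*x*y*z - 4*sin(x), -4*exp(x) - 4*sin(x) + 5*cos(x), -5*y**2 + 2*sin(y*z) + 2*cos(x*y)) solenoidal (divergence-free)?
No, ∇·F = 3*y*z + 2*y*cos(y*z) - 4*cos(x)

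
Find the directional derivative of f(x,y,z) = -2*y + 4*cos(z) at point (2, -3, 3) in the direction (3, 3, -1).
2*sqrt(19)*(-3 + 2*sin(3))/19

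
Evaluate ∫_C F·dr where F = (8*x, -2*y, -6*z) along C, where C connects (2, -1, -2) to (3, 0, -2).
21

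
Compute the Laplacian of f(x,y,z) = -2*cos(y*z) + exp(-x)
(2*(y**2 + z**2)*exp(x)*cos(y*z) + 1)*exp(-x)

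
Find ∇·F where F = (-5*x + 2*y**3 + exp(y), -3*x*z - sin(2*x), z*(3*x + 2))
3*x - 3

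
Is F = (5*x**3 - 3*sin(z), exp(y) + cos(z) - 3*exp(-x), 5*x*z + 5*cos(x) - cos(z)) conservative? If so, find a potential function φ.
No, ∇×F = (sin(z), -5*z + 5*sin(x) - 3*cos(z), 3*exp(-x)) ≠ 0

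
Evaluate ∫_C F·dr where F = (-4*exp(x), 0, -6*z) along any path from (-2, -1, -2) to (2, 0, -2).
-8*sinh(2)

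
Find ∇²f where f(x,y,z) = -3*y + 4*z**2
8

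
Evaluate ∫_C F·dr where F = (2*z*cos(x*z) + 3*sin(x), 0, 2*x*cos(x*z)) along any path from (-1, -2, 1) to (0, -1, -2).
-3 + 3*cos(1) + 2*sin(1)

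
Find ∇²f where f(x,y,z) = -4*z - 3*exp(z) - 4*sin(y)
-3*exp(z) + 4*sin(y)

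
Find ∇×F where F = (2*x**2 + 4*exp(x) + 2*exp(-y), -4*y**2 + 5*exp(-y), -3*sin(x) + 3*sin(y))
(3*cos(y), 3*cos(x), 2*exp(-y))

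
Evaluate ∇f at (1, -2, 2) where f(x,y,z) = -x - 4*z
(-1, 0, -4)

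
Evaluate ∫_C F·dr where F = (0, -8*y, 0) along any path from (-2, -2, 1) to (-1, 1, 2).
12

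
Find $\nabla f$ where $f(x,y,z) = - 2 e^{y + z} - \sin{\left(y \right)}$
(0, -2*exp(y + z) - cos(y), -2*exp(y + z))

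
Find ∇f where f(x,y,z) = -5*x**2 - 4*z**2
(-10*x, 0, -8*z)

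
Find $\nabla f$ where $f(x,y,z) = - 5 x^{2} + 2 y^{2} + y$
(-10*x, 4*y + 1, 0)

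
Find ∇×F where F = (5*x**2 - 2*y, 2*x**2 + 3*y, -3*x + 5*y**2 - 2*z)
(10*y, 3, 4*x + 2)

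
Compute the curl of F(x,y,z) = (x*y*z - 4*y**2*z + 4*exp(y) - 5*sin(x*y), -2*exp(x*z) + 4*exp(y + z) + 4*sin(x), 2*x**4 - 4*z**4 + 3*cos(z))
(2*x*exp(x*z) - 4*exp(y + z), -8*x**3 + x*y - 4*y**2, -x*z + 5*x*cos(x*y) + 8*y*z - 2*z*exp(x*z) - 4*exp(y) + 4*cos(x))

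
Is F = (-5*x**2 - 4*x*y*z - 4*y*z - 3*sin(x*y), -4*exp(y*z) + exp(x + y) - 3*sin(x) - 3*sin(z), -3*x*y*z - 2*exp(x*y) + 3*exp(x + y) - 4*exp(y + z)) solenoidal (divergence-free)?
No, ∇·F = -3*x*y - 10*x - 4*y*z - 3*y*cos(x*y) - 4*z*exp(y*z) + exp(x + y) - 4*exp(y + z)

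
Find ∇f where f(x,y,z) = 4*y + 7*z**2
(0, 4, 14*z)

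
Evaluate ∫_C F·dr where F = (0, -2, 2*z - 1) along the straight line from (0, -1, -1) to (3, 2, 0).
-8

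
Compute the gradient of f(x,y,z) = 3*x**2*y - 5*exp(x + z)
(6*x*y - 5*exp(x + z), 3*x**2, -5*exp(x + z))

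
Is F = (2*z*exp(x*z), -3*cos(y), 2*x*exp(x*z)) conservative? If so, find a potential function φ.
Yes, F is conservative. φ = 2*exp(x*z) - 3*sin(y)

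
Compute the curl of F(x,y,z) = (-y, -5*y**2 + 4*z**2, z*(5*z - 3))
(-8*z, 0, 1)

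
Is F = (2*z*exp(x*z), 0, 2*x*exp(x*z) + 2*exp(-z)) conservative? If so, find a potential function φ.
Yes, F is conservative. φ = 2*exp(x*z) - 2*exp(-z)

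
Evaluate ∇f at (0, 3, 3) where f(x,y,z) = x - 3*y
(1, -3, 0)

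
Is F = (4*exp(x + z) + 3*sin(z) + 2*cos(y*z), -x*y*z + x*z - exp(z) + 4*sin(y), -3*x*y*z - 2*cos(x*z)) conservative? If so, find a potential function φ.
No, ∇×F = (x*y - 3*x*z - x + exp(z), 3*y*z - 2*y*sin(y*z) - 2*z*sin(x*z) + 4*exp(x + z) + 3*cos(z), z*(-y + 2*sin(y*z) + 1)) ≠ 0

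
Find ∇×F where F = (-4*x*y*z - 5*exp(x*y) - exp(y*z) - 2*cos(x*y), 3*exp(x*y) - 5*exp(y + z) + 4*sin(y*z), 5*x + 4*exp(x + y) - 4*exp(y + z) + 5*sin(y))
(-4*y*cos(y*z) + 4*exp(x + y) + exp(y + z) + 5*cos(y), -4*x*y - y*exp(y*z) - 4*exp(x + y) - 5, 4*x*z + 5*x*exp(x*y) - 2*x*sin(x*y) + 3*y*exp(x*y) + z*exp(y*z))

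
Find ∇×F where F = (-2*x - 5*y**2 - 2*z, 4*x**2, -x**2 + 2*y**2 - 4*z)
(4*y, 2*x - 2, 8*x + 10*y)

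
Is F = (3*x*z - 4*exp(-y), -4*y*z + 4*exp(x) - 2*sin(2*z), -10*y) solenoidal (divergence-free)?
No, ∇·F = -z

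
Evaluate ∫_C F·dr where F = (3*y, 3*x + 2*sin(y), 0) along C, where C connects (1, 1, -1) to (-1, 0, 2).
-5 + 2*cos(1)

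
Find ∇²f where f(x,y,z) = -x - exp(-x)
-exp(-x)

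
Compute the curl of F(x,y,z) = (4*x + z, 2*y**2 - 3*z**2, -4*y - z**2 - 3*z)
(6*z - 4, 1, 0)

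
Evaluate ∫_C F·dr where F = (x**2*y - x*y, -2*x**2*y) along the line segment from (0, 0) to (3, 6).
-279/2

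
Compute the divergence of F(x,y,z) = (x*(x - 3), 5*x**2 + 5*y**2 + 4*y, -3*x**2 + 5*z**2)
2*x + 10*y + 10*z + 1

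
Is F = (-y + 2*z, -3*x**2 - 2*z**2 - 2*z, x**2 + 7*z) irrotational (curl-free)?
No, ∇×F = (4*z + 2, 2 - 2*x, 1 - 6*x)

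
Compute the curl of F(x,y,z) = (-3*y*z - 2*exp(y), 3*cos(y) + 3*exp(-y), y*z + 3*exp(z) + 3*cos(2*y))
(z - 6*sin(2*y), -3*y, 3*z + 2*exp(y))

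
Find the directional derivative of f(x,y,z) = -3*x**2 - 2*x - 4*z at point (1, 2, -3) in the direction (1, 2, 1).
-2*sqrt(6)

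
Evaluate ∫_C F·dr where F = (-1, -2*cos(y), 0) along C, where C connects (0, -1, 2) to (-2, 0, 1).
2 - 2*sin(1)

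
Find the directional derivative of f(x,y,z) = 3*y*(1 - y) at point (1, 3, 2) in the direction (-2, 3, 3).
-45*sqrt(22)/22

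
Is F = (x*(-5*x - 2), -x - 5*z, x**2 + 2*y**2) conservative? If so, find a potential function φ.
No, ∇×F = (4*y + 5, -2*x, -1) ≠ 0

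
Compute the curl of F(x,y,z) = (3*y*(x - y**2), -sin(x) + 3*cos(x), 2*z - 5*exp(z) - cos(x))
(0, -sin(x), -3*x + 9*y**2 - 3*sin(x) - cos(x))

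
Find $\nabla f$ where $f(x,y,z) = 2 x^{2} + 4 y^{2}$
(4*x, 8*y, 0)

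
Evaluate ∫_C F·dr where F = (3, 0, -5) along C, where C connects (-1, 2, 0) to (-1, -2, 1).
-5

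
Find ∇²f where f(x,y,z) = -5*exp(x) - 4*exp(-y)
-5*exp(x) - 4*exp(-y)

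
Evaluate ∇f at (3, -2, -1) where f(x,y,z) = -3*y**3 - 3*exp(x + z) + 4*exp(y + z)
(-3*exp(2), -36 + 4*exp(-3), (4 - 3*exp(5))*exp(-3))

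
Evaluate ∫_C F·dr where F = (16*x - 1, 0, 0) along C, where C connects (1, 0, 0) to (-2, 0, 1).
27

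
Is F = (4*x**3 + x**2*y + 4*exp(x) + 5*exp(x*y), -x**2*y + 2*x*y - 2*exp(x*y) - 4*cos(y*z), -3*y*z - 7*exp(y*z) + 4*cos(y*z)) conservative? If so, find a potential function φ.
No, ∇×F = (-4*y*sin(y*z) - 7*z*exp(y*z) - 4*z*sin(y*z) - 3*z, 0, -x**2 - 2*x*y - 5*x*exp(x*y) - 2*y*exp(x*y) + 2*y) ≠ 0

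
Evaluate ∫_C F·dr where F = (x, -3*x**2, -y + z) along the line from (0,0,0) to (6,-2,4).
102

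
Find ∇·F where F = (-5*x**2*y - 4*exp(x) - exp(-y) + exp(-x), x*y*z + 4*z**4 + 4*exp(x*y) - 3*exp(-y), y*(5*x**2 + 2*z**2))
-10*x*y + x*z + 4*x*exp(x*y) + 4*y*z - 4*exp(x) + 3*exp(-y) - exp(-x)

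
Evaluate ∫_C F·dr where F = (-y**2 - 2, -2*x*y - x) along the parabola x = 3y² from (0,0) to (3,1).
-10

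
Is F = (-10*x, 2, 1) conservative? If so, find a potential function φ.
Yes, F is conservative. φ = -5*x**2 + 2*y + z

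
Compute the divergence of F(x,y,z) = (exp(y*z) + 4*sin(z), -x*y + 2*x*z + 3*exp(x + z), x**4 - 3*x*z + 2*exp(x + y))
-4*x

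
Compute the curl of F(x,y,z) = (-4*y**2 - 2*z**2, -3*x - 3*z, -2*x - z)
(3, 2 - 4*z, 8*y - 3)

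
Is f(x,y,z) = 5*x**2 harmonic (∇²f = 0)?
No, ∇²f = 10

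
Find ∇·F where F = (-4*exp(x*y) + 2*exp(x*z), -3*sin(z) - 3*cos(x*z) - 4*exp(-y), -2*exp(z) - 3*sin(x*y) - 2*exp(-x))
-4*y*exp(x*y) + 2*z*exp(x*z) - 2*exp(z) + 4*exp(-y)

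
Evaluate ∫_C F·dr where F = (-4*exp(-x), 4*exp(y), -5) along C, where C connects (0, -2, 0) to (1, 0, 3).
-15 - 4*exp(-2) + 4*exp(-1)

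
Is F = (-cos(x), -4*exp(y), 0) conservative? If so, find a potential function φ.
Yes, F is conservative. φ = -4*exp(y) - sin(x)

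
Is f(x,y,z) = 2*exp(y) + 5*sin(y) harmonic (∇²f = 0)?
No, ∇²f = 2*exp(y) - 5*sin(y)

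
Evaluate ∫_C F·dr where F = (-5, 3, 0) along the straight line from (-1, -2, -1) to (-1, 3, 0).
15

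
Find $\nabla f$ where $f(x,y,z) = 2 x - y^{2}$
(2, -2*y, 0)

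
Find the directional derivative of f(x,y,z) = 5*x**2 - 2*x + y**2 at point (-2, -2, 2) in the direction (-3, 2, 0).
58*sqrt(13)/13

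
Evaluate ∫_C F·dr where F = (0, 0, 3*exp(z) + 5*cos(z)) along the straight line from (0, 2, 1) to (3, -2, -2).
-3*E - 5*sin(2) - 5*sin(1) + 3*exp(-2)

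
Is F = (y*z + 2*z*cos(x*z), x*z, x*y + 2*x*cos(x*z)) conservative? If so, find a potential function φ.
Yes, F is conservative. φ = x*y*z + 2*sin(x*z)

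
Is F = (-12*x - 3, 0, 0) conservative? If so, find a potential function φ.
Yes, F is conservative. φ = 3*x*(-2*x - 1)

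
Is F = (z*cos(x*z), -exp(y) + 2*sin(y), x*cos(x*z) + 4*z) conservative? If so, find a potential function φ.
Yes, F is conservative. φ = 2*z**2 - exp(y) + sin(x*z) - 2*cos(y)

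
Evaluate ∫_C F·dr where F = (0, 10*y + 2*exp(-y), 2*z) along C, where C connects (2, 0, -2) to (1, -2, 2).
22 - 2*exp(2)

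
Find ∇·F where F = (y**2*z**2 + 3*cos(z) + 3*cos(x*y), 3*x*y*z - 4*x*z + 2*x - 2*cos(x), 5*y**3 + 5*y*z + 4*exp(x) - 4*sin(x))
3*x*z - 3*y*sin(x*y) + 5*y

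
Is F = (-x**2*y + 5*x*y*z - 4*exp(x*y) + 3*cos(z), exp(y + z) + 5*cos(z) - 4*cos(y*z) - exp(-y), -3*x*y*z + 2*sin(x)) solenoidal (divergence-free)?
No, ∇·F = -5*x*y + 5*y*z - 4*y*exp(x*y) + 4*z*sin(y*z) + exp(y + z) + exp(-y)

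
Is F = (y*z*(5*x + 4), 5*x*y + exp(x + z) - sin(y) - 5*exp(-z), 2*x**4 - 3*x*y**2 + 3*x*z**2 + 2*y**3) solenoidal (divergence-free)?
No, ∇·F = 6*x*z + 5*x + 5*y*z - cos(y)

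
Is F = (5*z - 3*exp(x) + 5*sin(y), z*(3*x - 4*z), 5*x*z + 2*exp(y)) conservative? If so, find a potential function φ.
No, ∇×F = (-3*x + 8*z + 2*exp(y), 5 - 5*z, 3*z - 5*cos(y)) ≠ 0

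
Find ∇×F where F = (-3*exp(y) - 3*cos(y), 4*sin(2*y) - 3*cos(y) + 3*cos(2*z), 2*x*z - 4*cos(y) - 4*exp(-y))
(4*sin(y) + 6*sin(2*z) + 4*exp(-y), -2*z, 3*exp(y) - 3*sin(y))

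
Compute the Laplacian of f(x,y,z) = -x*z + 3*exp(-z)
3*exp(-z)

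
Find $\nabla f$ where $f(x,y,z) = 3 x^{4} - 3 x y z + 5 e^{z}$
(12*x**3 - 3*y*z, -3*x*z, -3*x*y + 5*exp(z))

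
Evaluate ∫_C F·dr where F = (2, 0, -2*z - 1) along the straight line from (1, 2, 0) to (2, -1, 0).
2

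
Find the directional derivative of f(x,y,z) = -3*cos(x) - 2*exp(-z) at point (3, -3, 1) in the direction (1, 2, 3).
3*sqrt(14)*(E*sin(3) + 2)*exp(-1)/14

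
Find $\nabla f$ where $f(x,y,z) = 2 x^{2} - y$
(4*x, -1, 0)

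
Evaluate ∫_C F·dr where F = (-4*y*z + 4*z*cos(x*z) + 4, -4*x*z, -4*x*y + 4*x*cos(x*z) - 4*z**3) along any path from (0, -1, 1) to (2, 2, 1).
-8 + 4*sin(2)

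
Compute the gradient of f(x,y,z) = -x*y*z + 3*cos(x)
(-y*z - 3*sin(x), -x*z, -x*y)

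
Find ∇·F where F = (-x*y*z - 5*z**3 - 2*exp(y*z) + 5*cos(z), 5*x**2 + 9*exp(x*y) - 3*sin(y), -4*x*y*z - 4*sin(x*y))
-4*x*y + 9*x*exp(x*y) - y*z - 3*cos(y)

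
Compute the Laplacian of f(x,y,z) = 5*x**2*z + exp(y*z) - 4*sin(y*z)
y**2*(exp(y*z) + 4*sin(y*z)) + z**2*(exp(y*z) + 4*sin(y*z)) + 10*z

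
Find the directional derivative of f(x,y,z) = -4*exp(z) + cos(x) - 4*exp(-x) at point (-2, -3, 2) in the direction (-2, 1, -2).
-2*sin(2)/3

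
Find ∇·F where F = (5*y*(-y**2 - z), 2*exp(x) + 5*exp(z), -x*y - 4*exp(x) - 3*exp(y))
0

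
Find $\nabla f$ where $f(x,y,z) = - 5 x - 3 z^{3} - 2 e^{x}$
(-2*exp(x) - 5, 0, -9*z**2)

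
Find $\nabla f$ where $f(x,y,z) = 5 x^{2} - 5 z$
(10*x, 0, -5)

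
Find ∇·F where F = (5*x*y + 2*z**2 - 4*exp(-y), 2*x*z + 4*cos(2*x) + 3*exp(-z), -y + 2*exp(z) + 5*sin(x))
5*y + 2*exp(z)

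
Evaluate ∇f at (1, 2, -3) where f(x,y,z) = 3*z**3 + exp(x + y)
(exp(3), exp(3), 81)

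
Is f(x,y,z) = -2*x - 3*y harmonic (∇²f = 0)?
Yes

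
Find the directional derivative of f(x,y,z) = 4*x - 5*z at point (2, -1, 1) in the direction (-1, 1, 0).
-2*sqrt(2)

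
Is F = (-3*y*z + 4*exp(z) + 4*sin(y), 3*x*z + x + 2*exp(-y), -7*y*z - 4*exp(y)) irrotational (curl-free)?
No, ∇×F = (-3*x - 7*z - 4*exp(y), -3*y + 4*exp(z), 6*z - 4*cos(y) + 1)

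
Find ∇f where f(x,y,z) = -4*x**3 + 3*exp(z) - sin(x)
(-12*x**2 - cos(x), 0, 3*exp(z))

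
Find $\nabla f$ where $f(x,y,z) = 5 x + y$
(5, 1, 0)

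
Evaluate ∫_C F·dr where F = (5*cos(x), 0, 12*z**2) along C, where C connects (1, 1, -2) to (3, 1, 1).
-5*sin(1) + 5*sin(3) + 36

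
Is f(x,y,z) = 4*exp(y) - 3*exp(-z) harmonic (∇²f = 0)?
No, ∇²f = 4*exp(y) - 3*exp(-z)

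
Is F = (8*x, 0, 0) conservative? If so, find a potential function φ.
Yes, F is conservative. φ = 4*x**2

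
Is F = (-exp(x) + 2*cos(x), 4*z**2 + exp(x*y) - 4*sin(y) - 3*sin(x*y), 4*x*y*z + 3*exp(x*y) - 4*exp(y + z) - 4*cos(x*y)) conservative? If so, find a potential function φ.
No, ∇×F = (4*x*z + 3*x*exp(x*y) + 4*x*sin(x*y) - 8*z - 4*exp(y + z), -y*(4*z + 3*exp(x*y) + 4*sin(x*y)), y*(exp(x*y) - 3*cos(x*y))) ≠ 0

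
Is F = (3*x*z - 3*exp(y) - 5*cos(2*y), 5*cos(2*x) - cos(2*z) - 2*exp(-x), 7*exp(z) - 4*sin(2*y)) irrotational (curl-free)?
No, ∇×F = (-2*sin(2*z) - 8*cos(2*y), 3*x, 3*exp(y) - 10*sin(2*x) - 10*sin(2*y) + 2*exp(-x))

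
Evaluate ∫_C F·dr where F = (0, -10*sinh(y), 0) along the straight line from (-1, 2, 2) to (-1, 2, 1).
0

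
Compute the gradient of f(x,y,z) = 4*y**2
(0, 8*y, 0)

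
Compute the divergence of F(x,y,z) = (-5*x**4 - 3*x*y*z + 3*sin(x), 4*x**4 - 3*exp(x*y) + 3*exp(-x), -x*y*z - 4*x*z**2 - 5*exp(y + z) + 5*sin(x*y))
-20*x**3 - x*y - 8*x*z - 3*x*exp(x*y) - 3*y*z - 5*exp(y + z) + 3*cos(x)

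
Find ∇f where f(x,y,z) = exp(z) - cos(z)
(0, 0, exp(z) + sin(z))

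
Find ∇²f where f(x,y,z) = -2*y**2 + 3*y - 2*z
-4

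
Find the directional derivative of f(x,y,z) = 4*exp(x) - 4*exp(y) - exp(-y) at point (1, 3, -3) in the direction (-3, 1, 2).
sqrt(14)*(-4*exp(6) - 12*exp(4) + 1)*exp(-3)/14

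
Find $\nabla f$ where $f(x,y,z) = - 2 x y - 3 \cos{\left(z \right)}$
(-2*y, -2*x, 3*sin(z))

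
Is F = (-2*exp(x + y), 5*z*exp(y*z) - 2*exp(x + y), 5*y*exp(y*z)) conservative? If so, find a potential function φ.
Yes, F is conservative. φ = 5*exp(y*z) - 2*exp(x + y)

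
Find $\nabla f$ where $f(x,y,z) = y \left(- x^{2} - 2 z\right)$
(-2*x*y, -x**2 - 2*z, -2*y)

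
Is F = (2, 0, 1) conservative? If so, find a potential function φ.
Yes, F is conservative. φ = 2*x + z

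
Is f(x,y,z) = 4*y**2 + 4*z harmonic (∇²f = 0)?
No, ∇²f = 8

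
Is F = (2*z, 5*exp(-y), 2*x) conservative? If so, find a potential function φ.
Yes, F is conservative. φ = 2*x*z - 5*exp(-y)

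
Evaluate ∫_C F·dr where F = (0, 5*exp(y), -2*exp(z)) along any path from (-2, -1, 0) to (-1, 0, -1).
7 - 7*exp(-1)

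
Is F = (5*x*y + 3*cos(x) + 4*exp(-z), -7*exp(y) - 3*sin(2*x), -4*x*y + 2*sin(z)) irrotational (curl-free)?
No, ∇×F = (-4*x, 4*y - 4*exp(-z), -5*x - 6*cos(2*x))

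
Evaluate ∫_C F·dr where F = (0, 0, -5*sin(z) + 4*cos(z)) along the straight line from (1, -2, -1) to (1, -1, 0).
-5*cos(1) + 4*sin(1) + 5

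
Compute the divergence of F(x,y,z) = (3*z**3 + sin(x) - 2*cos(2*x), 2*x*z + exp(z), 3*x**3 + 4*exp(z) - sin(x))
4*exp(z) + 4*sin(2*x) + cos(x)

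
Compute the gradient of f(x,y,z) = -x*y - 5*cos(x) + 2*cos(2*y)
(-y + 5*sin(x), -x - 4*sin(2*y), 0)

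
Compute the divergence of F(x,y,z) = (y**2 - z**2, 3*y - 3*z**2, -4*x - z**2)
3 - 2*z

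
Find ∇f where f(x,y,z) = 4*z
(0, 0, 4)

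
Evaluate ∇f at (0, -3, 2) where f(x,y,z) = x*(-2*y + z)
(8, 0, 0)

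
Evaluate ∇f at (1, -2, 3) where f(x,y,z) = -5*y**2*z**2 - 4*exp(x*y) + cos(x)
(-sin(1) + 8*exp(-2), 180 - 4*exp(-2), -120)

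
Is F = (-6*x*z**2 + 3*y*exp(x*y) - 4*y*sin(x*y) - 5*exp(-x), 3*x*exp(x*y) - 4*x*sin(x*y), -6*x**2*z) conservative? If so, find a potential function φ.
Yes, F is conservative. φ = -3*x**2*z**2 + 3*exp(x*y) + 4*cos(x*y) + 5*exp(-x)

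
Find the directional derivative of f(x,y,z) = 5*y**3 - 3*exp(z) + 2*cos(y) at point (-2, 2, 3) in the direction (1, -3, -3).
3*sqrt(19)*(-60 + 2*sin(2) + 3*exp(3))/19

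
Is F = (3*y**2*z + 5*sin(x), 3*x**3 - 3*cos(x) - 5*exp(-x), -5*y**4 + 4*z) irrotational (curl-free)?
No, ∇×F = (-20*y**3, 3*y**2, 9*x**2 - 6*y*z + 3*sin(x) + 5*exp(-x))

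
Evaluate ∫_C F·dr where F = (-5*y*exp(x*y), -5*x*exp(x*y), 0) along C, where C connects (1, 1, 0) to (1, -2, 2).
-(5 - 5*exp(3))*exp(-2)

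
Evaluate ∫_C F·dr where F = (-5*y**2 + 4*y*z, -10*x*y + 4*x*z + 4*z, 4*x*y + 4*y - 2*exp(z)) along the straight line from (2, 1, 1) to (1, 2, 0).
-24 + 2*E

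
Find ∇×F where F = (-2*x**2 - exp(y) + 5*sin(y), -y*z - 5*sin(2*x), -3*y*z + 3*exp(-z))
(y - 3*z, 0, exp(y) - 10*cos(2*x) - 5*cos(y))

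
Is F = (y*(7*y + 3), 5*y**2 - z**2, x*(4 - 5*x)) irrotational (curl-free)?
No, ∇×F = (2*z, 10*x - 4, -14*y - 3)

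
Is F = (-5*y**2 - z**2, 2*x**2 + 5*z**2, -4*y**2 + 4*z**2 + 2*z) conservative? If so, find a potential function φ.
No, ∇×F = (-8*y - 10*z, -2*z, 4*x + 10*y) ≠ 0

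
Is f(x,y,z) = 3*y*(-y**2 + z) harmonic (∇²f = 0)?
No, ∇²f = -18*y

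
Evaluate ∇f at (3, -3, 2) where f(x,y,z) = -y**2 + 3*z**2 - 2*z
(0, 6, 10)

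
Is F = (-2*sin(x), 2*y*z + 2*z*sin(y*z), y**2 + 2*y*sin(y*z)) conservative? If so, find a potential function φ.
Yes, F is conservative. φ = y**2*z + 2*cos(x) - 2*cos(y*z)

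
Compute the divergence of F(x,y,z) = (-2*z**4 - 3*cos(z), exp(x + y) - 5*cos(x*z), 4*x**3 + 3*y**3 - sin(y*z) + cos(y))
-y*cos(y*z) + exp(x + y)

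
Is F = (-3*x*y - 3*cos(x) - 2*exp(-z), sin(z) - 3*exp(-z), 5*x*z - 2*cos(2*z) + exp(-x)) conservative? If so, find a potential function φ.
No, ∇×F = (-cos(z) - 3*exp(-z), -5*z + 2*exp(-z) + exp(-x), 3*x) ≠ 0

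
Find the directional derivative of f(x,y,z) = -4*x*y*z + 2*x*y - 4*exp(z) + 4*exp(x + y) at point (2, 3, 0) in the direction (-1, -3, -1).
2*sqrt(11)*(5 - 8*exp(5))/11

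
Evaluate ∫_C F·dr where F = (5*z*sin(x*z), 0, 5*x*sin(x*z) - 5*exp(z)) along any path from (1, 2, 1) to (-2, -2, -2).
5*(-1 + (cos(1) - cos(4) + E)*exp(2))*exp(-2)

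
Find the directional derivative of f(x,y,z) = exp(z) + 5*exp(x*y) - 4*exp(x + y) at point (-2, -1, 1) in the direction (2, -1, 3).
sqrt(14)*(-4 + 3*exp(4))*exp(-3)/14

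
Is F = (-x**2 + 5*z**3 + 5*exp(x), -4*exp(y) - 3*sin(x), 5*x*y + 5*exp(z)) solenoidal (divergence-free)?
No, ∇·F = -2*x + 5*exp(x) - 4*exp(y) + 5*exp(z)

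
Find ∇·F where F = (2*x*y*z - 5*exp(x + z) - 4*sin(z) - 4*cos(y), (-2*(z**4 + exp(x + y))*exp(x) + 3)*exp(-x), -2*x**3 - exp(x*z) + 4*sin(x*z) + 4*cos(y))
-x*exp(x*z) + 4*x*cos(x*z) + 2*y*z - 2*exp(x + y) - 5*exp(x + z)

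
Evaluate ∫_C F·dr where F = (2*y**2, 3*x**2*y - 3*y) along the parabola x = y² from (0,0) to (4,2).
42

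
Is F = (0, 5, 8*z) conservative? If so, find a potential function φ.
Yes, F is conservative. φ = 5*y + 4*z**2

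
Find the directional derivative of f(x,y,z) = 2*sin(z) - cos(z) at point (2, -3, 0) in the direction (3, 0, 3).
sqrt(2)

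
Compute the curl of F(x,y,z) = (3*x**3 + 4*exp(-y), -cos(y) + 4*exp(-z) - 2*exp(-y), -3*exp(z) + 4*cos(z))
(4*exp(-z), 0, 4*exp(-y))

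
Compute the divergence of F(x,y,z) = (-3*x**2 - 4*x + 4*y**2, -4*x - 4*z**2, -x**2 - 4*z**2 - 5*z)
-6*x - 8*z - 9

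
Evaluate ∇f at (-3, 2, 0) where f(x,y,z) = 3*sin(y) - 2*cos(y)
(0, 3*cos(2) + 2*sin(2), 0)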